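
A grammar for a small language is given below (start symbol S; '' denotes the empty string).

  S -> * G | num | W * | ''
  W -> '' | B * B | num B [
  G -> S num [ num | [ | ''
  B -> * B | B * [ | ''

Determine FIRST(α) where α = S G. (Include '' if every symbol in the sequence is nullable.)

{ *, [, num, '' }

Add FIRST(S)\{''} = { *, num }; S is nullable, continue.
Add FIRST(G)\{''} = { *, [, num }; G is nullable, continue.
Every symbol is nullable, so include ''.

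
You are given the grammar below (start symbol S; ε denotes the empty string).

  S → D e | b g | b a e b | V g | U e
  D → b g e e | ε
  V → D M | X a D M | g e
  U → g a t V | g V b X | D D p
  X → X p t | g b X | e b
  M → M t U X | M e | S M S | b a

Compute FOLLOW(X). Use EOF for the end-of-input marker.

{ a, b, e, g, p, t }

In V → X a D M: add FIRST(a D M) = { a }.
In U → g V b X: X is at the end, add FOLLOW(U) = { e, g }.
In X → X p t: add FIRST(p t) = { p }.
In X → g b X: X is at the end, add FOLLOW(X) = { a, b, e, g, p, t }.
In M → M t U X: X is at the end, add FOLLOW(M) = { b, e, g, p, t }.
Union: FOLLOW(X) = { a, b, e, g, p, t }.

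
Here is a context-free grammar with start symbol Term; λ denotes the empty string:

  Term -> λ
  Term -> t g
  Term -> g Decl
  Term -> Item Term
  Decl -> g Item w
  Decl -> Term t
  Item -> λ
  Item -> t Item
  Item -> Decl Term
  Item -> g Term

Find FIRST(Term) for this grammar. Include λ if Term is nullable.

Term -> λ contributes λ.
Term -> t g contributes {t}.
Term -> g Decl contributes {g}.
From Term -> Item Term: Item, Term nullable, take FIRST(Item) ∪ FIRST(Term) = { g, t }; also λ since the whole RHS is nullable.
Union: FIRST(Term) = { g, t, λ }.

{ g, t, λ }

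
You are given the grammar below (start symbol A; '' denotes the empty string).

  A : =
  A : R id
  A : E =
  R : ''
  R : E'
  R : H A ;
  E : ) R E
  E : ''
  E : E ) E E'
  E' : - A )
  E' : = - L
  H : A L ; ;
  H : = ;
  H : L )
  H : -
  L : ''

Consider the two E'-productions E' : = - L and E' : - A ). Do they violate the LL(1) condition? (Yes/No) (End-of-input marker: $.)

No

FIRST(= - L) = { = } and FIRST(- A )) = { - }.
The FIRST sets are disjoint and neither alternative is nullable — no conflict.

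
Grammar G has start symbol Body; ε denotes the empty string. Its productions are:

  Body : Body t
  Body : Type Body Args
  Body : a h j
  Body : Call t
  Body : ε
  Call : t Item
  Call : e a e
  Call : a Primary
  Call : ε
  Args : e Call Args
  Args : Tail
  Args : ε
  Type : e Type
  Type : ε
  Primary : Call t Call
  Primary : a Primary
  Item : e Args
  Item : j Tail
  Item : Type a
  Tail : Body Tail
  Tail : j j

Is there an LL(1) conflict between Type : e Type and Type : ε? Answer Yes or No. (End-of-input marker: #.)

FIRST(e Type) = { e } and FIRST(ε) = { ε }.
The second alternative is nullable and FOLLOW(Type) = { #, a, e, j, t } shares e with FIRST of the first — conflict.

Yes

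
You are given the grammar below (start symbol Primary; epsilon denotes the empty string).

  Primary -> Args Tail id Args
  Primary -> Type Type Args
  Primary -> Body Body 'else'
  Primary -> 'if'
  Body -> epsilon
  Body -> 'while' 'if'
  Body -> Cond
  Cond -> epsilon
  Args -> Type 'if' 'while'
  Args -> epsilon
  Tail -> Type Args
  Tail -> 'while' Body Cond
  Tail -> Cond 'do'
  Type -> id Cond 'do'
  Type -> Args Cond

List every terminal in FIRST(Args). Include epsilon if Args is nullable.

{ 'if', id, epsilon }

From Args -> Type 'if' 'while': Type nullable, take FIRST(Type) ∪ {'if'} = { 'if', id }.
Args -> epsilon contributes epsilon.
Union: FIRST(Args) = { 'if', id, epsilon }.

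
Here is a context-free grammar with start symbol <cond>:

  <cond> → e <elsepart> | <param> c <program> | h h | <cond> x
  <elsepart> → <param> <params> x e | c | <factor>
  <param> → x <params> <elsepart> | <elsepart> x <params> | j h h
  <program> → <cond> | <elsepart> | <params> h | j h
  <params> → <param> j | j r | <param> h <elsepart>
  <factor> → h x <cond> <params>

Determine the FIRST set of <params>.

{ c, h, j, x }

From <params> → <param> j: add FIRST(<param>) = { c, h, j, x }.
<params> → j r contributes {j}.
From <params> → <param> h <elsepart>: add FIRST(<param>) = { c, h, j, x }.
Union: FIRST(<params>) = { c, h, j, x }.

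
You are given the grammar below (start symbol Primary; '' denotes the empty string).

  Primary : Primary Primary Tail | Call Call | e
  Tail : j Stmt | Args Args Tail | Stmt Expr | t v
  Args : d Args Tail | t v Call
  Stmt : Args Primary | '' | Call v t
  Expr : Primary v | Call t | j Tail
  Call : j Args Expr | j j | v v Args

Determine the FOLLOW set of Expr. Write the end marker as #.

In Tail : Stmt Expr: Expr is at the end, add FOLLOW(Tail) = { #, d, e, j, t, v }.
In Call : j Args Expr: Expr is at the end, add FOLLOW(Call) = { #, d, e, j, t, v }.
Union: FOLLOW(Expr) = { #, d, e, j, t, v }.

{ #, d, e, j, t, v }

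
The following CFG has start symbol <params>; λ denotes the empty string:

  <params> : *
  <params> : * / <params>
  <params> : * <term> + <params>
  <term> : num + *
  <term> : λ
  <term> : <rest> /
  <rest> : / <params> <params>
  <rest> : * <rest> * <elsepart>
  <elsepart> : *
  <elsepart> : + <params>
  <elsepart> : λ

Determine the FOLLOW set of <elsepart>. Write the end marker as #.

In <rest> : * <rest> * <elsepart>: <elsepart> is at the end, add FOLLOW(<rest>) = { *, / }.
Union: FOLLOW(<elsepart>) = { *, / }.

{ *, / }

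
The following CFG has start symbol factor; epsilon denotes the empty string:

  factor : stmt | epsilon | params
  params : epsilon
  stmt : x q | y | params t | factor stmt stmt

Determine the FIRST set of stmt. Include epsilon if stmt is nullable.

stmt : x q contributes {x}.
stmt : y contributes {y}.
From stmt : params t: params nullable, take FIRST(params) ∪ {t} = { t }.
From stmt : factor stmt stmt: factor nullable, take FIRST(factor) ∪ FIRST(stmt) = { t, x, y }.
Union: FIRST(stmt) = { t, x, y }.

{ t, x, y }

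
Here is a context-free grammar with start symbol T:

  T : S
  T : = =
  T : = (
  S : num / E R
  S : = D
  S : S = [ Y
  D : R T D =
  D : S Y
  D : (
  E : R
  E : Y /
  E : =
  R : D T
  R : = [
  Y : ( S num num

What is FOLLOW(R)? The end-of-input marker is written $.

In S : num / E R: R is at the end, add FOLLOW(S) = { $, (, =, num }.
In D : R T D =: add FIRST(T D =) = { =, num }.
In E : R: R is at the end, add FOLLOW(E) = { (, =, num }.
Union: FOLLOW(R) = { $, (, =, num }.

{ $, (, =, num }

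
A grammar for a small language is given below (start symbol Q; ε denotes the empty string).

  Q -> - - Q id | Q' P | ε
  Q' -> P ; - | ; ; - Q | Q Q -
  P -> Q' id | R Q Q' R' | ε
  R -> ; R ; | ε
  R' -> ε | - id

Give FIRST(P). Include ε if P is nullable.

From P -> Q' id: add FIRST(Q') = { -, ; }.
From P -> R Q Q' R': R, Q nullable, take FIRST(R) ∪ FIRST(Q) ∪ FIRST(Q') = { -, ; }.
P -> ε contributes ε.
Union: FIRST(P) = { -, ;, ε }.

{ -, ;, ε }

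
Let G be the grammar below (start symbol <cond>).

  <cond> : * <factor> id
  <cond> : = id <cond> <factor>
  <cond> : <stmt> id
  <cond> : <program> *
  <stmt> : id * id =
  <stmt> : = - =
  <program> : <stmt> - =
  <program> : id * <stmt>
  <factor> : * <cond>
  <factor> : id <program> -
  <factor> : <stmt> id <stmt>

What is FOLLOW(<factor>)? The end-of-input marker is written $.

{ $, *, =, id }

In <cond> : * <factor> id: add FIRST(id) = { id }.
In <cond> : = id <cond> <factor>: <factor> is at the end, add FOLLOW(<cond>) = { $, *, =, id }.
Union: FOLLOW(<factor>) = { $, *, =, id }.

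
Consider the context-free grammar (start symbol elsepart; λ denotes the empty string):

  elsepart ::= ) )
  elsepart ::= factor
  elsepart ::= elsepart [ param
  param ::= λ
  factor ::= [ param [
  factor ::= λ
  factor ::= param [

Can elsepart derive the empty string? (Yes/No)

elsepart ::= factor and each of factor is nullable, so elsepart ⇒* λ.

Yes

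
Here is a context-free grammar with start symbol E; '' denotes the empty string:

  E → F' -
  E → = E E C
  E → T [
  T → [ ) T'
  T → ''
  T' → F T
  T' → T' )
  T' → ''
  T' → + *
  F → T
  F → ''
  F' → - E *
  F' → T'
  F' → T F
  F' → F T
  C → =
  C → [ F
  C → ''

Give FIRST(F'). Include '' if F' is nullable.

F' → - E * contributes {-}.
From F' → T': add FIRST(T') = { ), +, [, '' } (including '' since T' is nullable).
From F' → T F: T, F nullable, take FIRST(T) ∪ FIRST(F) = { [ }; also '' since the whole RHS is nullable.
From F' → F T: F, T nullable, take FIRST(F) ∪ FIRST(T) = { [ }; also '' since the whole RHS is nullable.
Union: FIRST(F') = { ), +, -, [, '' }.

{ ), +, -, [, '' }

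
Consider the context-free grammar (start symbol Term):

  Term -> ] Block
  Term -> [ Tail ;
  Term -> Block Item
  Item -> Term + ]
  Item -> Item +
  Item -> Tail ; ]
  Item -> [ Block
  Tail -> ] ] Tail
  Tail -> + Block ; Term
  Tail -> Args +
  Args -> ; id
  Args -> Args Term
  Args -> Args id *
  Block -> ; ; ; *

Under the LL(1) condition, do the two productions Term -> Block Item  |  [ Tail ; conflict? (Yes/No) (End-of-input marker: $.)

No

FIRST(Block Item) = { ; } and FIRST([ Tail ;) = { [ }.
The FIRST sets are disjoint and neither alternative is nullable — no conflict.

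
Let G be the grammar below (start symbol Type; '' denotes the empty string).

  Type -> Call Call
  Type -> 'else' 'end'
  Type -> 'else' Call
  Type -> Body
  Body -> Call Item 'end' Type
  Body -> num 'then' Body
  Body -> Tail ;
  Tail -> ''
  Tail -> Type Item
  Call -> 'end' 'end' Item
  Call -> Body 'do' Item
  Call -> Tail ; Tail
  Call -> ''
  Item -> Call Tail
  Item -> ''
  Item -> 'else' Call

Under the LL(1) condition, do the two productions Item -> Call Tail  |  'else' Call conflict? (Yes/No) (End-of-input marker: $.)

Yes

FIRST(Call Tail) = { 'else', 'end', ;, num, '' } and FIRST('else' Call) = { 'else' }.
Both contain 'else', so the two alternatives are not disjoint — LL(1) conflict.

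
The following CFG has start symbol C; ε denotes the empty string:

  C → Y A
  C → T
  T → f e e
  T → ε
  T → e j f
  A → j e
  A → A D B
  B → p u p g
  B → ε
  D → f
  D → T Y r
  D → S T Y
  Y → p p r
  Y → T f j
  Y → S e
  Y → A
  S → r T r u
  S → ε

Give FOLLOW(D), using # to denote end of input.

{ #, e, f, j, p, r }

In A → A D B: add FIRST(B)\{ε} = { p }.
  Since B is nullable, also add FOLLOW(A) = { #, e, f, j, p, r }.
Union: FOLLOW(D) = { #, e, f, j, p, r }.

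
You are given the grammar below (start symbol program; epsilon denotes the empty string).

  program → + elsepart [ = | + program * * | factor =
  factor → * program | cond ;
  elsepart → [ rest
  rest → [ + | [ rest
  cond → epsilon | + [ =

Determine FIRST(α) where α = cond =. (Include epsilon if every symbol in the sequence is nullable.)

{ +, = }

Add FIRST(cond)\{epsilon} = { + }; cond is nullable, continue.
= is a terminal; add {=} and stop.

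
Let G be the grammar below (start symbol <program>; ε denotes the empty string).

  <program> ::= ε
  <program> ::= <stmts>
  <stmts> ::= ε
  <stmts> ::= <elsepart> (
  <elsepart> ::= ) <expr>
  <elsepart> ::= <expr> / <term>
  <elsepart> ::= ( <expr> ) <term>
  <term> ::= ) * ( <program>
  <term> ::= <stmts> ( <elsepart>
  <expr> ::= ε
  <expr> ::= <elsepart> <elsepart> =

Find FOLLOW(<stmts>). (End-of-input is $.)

In <program> ::= <stmts>: <stmts> is at the end, add FOLLOW(<program>) = { $, (, ), /, = }.
In <term> ::= <stmts> ( <elsepart>: add FIRST(( <elsepart>) = { ( }.
Union: FOLLOW(<stmts>) = { $, (, ), /, = }.

{ $, (, ), /, = }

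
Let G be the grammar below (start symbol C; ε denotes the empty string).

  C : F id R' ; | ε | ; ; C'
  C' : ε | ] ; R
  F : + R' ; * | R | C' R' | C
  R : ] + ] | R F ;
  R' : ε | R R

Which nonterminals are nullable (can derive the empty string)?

Directly nullable (have an ε-production): C, C', R'.
F : C' R' with every symbol nullable, so F is nullable.
No other nonterminal has a production whose RHS symbols are all nullable.

{ C, C', F, R' }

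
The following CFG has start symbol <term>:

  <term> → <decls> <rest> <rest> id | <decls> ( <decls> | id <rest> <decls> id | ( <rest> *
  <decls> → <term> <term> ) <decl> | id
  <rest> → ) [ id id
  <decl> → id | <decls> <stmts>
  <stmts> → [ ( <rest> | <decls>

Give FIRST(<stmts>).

{ (, [, id }

<stmts> → [ ( <rest> contributes {[}.
From <stmts> → <decls>: add FIRST(<decls>) = { (, id }.
Union: FIRST(<stmts>) = { (, [, id }.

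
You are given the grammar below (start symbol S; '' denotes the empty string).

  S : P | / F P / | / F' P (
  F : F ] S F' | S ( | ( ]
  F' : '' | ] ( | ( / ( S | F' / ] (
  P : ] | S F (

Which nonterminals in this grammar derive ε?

{ F' }

Directly nullable (have an ''-production): F'.
No other nonterminal has a production whose RHS symbols are all nullable.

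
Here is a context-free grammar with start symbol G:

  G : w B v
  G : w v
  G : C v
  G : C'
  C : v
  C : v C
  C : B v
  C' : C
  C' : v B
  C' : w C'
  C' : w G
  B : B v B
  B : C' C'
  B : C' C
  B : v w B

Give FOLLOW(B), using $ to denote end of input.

{ $, v, w }

In G : w B v: add FIRST(v) = { v }.
In C : B v: add FIRST(v) = { v }.
In C' : v B: B is at the end, add FOLLOW(C') = { $, v, w }.
In B : B v B: add FIRST(v B) = { v }.
In B : B v B: B is at the end, add FOLLOW(B) = { $, v, w }.
In B : v w B: B is at the end, add FOLLOW(B) = { $, v, w }.
Union: FOLLOW(B) = { $, v, w }.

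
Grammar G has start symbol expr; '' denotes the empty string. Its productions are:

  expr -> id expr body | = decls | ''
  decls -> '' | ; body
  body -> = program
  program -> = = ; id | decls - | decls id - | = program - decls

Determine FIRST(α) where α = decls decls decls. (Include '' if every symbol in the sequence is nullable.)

{ ;, '' }

Add FIRST(decls)\{''} = { ; }; decls is nullable, continue.
Add FIRST(decls)\{''} = { ; }; decls is nullable, continue.
Add FIRST(decls)\{''} = { ; }; decls is nullable, continue.
Every symbol is nullable, so include ''.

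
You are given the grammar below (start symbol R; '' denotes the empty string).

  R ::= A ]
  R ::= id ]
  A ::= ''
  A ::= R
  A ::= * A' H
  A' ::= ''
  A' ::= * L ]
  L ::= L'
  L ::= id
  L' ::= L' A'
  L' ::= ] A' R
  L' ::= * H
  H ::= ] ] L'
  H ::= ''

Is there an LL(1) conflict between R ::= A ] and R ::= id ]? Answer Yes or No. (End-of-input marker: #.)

FIRST(A ]) = { *, ], id } and FIRST(id ]) = { id }.
Both contain id, so the two alternatives are not disjoint — LL(1) conflict.

Yes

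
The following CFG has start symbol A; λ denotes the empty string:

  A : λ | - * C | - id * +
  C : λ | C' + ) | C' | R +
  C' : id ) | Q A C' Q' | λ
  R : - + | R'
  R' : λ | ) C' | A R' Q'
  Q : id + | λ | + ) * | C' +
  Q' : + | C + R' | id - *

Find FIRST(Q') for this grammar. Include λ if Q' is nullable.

{ ), +, -, id }

Q' : + contributes {+}.
From Q' : C + R': C nullable, take FIRST(C) ∪ {+} = { ), +, -, id }.
Q' : id - * contributes {id}.
Union: FIRST(Q') = { ), +, -, id }.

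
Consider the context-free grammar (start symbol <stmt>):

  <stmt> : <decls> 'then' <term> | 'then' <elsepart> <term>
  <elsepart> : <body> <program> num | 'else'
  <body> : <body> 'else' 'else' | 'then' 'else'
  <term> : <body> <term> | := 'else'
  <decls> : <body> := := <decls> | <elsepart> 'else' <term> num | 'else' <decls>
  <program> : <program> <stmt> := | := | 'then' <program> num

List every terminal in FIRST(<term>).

{ 'then', := }

From <term> : <body> <term>: add FIRST(<body>) = { 'then' }.
<term> : := 'else' contributes {:=}.
Union: FIRST(<term>) = { 'then', := }.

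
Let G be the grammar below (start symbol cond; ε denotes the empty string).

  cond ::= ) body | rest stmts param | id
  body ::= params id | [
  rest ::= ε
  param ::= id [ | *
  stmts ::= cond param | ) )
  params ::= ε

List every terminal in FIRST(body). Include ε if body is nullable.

From body ::= params id: params nullable, take FIRST(params) ∪ {id} = { id }.
body ::= [ contributes {[}.
Union: FIRST(body) = { [, id }.

{ [, id }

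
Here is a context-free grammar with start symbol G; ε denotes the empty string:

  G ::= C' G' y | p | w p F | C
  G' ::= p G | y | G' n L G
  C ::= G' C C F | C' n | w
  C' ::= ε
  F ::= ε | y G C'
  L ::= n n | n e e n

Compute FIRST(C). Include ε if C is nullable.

{ n, p, w, y }

From C ::= G' C C F: add FIRST(G') = { p, y }.
From C ::= C' n: C' nullable, take FIRST(C') ∪ {n} = { n }.
C ::= w contributes {w}.
Union: FIRST(C) = { n, p, w, y }.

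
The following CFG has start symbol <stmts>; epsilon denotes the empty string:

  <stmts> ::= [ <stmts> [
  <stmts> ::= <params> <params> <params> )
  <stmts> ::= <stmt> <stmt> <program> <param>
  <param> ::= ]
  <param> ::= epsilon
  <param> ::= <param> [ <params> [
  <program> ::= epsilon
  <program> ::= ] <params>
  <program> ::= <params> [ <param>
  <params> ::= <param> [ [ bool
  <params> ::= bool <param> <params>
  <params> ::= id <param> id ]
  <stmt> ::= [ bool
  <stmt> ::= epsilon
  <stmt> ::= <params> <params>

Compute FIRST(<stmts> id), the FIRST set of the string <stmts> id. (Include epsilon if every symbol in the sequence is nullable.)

Add FIRST(<stmts>)\{epsilon} = { [, ], bool, id }; <stmts> is nullable, continue.
id is a terminal; add {id} and stop.

{ [, ], bool, id }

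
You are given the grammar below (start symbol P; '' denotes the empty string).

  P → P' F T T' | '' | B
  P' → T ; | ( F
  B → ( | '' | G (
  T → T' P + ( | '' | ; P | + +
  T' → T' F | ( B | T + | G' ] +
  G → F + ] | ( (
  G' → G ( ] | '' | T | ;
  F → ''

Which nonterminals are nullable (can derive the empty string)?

{ B, F, G', P, T }

Directly nullable (have an ''-production): P, B, T, G', F.
No other nonterminal has a production whose RHS symbols are all nullable.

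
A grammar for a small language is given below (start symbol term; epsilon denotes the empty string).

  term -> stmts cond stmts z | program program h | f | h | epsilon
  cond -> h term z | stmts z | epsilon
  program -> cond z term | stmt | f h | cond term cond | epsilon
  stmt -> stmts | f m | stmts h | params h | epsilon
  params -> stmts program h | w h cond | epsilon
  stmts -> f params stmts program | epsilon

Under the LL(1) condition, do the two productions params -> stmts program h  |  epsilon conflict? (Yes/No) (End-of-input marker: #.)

FIRST(stmts program h) = { f, h, w, z } and FIRST(epsilon) = { epsilon }.
The second alternative is nullable and FOLLOW(params) = { f, h, w, z } shares f with FIRST of the first — conflict.

Yes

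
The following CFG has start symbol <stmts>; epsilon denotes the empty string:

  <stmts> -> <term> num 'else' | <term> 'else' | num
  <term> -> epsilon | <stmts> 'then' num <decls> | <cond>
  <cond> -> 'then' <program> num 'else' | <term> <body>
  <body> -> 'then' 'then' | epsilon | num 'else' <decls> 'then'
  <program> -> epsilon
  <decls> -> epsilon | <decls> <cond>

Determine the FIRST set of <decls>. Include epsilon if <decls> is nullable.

<decls> -> epsilon contributes epsilon.
From <decls> -> <decls> <cond>: <decls>, <cond> nullable, take FIRST(<decls>) ∪ FIRST(<cond>) = { 'else', 'then', num }; also epsilon since the whole RHS is nullable.
Union: FIRST(<decls>) = { 'else', 'then', num, epsilon }.

{ 'else', 'then', num, epsilon }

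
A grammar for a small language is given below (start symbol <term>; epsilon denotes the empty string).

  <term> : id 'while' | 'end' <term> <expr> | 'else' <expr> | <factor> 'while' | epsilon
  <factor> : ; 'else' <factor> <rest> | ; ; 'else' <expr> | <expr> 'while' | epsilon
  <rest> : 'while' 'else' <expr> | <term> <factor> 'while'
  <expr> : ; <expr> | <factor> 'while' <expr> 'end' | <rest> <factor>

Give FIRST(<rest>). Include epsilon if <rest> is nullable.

{ 'else', 'end', 'while', ;, id }

<rest> : 'while' 'else' <expr> contributes {'while'}.
From <rest> : <term> <factor> 'while': <term>, <factor> nullable, take FIRST(<term>) ∪ FIRST(<factor>) ∪ {'while'} = { 'else', 'end', 'while', ;, id }.
Union: FIRST(<rest>) = { 'else', 'end', 'while', ;, id }.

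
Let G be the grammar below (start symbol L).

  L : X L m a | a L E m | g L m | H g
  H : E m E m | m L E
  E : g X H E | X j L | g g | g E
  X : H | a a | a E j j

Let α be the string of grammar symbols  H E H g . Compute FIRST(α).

Add FIRST(H) = { a, g, m }; H is not nullable, stop.

{ a, g, m }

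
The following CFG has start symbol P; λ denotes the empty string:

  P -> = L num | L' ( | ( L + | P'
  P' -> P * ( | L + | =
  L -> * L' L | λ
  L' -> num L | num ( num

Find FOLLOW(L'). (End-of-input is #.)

{ (, *, +, num }

In P -> L' (: add FIRST(() = { ( }.
In L -> * L' L: add FIRST(L)\{λ} = { * }.
  Since L is nullable, also add FOLLOW(L) = { (, *, +, num }.
Union: FOLLOW(L') = { (, *, +, num }.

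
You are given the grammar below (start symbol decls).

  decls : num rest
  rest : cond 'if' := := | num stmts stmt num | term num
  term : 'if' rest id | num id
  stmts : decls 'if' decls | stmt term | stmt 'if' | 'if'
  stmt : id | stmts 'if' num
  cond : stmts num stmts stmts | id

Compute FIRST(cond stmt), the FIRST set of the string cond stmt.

{ 'if', id, num }

Add FIRST(cond) = { 'if', id, num }; cond is not nullable, stop.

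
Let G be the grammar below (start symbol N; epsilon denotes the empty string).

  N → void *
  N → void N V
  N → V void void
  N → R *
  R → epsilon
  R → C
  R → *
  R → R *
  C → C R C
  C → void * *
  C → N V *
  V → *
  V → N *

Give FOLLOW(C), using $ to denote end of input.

{ *, void }

In R → C: C is at the end, add FOLLOW(R) = { *, void }.
In C → C R C: add FIRST(R C) = { *, void }.
In C → C R C: C is at the end, add FOLLOW(C) = { *, void }.
Union: FOLLOW(C) = { *, void }.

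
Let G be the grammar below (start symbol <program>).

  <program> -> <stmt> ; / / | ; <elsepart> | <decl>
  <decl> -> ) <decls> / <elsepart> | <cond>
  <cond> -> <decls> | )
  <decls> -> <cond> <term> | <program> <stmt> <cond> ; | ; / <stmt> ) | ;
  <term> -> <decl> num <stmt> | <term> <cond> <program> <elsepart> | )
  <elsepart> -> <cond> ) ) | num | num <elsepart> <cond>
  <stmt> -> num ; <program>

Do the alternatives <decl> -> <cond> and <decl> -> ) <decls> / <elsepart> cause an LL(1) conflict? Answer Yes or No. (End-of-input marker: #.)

FIRST(<cond>) = { ), ;, num } and FIRST() <decls> / <elsepart>) = { ) }.
Both contain ), so the two alternatives are not disjoint — LL(1) conflict.

Yes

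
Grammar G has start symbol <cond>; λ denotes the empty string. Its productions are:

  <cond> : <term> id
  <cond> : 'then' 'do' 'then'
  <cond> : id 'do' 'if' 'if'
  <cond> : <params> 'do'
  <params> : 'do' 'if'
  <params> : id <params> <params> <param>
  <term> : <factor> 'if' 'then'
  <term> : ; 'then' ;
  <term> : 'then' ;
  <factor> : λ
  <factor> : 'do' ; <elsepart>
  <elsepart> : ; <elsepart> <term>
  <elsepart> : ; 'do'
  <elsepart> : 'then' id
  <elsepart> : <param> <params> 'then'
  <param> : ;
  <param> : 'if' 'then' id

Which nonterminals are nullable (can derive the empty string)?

Directly nullable (have an λ-production): <factor>.
No other nonterminal has a production whose RHS symbols are all nullable.

{ <factor> }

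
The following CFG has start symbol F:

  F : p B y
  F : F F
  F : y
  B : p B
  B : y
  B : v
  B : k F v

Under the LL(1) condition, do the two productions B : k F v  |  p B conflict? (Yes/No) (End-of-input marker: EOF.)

No

FIRST(k F v) = { k } and FIRST(p B) = { p }.
The FIRST sets are disjoint and neither alternative is nullable — no conflict.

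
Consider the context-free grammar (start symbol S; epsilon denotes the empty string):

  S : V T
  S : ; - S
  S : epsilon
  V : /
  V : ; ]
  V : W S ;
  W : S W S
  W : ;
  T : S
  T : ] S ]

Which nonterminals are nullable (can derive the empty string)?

Directly nullable (have an epsilon-production): S.
T : S with every symbol nullable, so T is nullable.
No other nonterminal has a production whose RHS symbols are all nullable.

{ S, T }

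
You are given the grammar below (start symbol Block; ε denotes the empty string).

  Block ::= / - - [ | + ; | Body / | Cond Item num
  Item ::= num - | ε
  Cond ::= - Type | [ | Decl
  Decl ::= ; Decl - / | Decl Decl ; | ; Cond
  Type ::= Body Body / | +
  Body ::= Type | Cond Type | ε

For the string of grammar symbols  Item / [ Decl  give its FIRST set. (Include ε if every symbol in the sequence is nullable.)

Add FIRST(Item)\{ε} = { num }; Item is nullable, continue.
/ is a terminal; add {/} and stop.

{ /, num }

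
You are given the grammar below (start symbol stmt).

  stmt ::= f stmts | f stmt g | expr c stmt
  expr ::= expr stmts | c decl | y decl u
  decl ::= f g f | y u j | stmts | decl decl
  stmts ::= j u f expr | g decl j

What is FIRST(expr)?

{ c, y }

From expr ::= expr stmts: add FIRST(expr) = { c, y }.
expr ::= c decl contributes {c}.
expr ::= y decl u contributes {y}.
Union: FIRST(expr) = { c, y }.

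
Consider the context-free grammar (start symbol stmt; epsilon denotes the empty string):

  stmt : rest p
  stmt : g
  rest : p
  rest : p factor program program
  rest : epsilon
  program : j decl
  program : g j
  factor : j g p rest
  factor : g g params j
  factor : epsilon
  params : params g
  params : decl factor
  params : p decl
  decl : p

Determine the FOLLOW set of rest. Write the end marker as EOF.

{ g, j, p }

In stmt : rest p: add FIRST(p) = { p }.
In factor : j g p rest: rest is at the end, add FOLLOW(factor) = { g, j }.
Union: FOLLOW(rest) = { g, j, p }.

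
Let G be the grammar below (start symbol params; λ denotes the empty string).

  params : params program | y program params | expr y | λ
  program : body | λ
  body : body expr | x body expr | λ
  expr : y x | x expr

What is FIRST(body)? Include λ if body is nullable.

{ x, y, λ }

From body : body expr: body nullable, take FIRST(body) ∪ FIRST(expr) = { x, y }.
body : x body expr contributes {x}.
body : λ contributes λ.
Union: FIRST(body) = { x, y, λ }.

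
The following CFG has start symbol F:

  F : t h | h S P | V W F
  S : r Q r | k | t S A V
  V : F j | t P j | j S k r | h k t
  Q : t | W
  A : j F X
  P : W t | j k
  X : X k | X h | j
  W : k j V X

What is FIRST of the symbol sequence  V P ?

Add FIRST(V) = { h, j, t }; V is not nullable, stop.

{ h, j, t }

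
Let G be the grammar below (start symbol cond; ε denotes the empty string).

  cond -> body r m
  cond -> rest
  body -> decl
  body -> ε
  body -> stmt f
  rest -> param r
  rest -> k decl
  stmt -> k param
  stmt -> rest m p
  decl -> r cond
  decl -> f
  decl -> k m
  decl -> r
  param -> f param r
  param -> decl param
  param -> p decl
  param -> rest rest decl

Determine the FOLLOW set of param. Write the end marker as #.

In rest -> param r: add FIRST(r) = { r }.
In stmt -> k param: param is at the end, add FOLLOW(stmt) = { f }.
In param -> f param r: add FIRST(r) = { r }.
In param -> decl param: param is at the end, add FOLLOW(param) = { f, r }.
Union: FOLLOW(param) = { f, r }.

{ f, r }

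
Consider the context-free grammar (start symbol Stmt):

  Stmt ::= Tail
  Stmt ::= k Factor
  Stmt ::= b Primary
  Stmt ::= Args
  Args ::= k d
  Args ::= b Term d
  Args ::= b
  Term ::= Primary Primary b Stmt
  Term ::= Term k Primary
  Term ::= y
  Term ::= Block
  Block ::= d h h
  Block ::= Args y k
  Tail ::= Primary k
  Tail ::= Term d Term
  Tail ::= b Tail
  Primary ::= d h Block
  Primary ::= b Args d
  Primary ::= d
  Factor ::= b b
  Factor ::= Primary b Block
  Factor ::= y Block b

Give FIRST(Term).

From Term ::= Primary Primary b Stmt: add FIRST(Primary) = { b, d }.
From Term ::= Term k Primary: add FIRST(Term) = { b, d, k, y }.
Term ::= y contributes {y}.
From Term ::= Block: add FIRST(Block) = { b, d, k }.
Union: FIRST(Term) = { b, d, k, y }.

{ b, d, k, y }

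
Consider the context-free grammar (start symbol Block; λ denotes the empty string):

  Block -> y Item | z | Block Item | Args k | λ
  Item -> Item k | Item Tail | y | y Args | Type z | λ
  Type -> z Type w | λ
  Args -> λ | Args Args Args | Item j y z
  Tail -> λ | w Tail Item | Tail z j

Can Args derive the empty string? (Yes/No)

Yes

Args has an λ-production, so Args ⇒ λ.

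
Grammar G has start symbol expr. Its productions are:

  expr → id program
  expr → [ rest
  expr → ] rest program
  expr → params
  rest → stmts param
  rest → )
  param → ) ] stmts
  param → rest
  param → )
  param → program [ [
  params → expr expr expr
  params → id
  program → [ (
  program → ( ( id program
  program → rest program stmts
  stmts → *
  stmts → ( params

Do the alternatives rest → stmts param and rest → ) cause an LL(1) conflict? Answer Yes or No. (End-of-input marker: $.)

FIRST(stmts param) = { (, * } and FIRST()) = { ) }.
The FIRST sets are disjoint and neither alternative is nullable — no conflict.

No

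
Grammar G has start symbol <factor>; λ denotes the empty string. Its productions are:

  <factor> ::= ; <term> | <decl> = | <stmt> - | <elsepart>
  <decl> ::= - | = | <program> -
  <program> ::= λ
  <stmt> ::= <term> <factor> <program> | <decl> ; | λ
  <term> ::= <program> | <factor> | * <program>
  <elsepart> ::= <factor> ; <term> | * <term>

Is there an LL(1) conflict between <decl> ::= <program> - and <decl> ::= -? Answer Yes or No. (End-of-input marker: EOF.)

FIRST(<program> -) = { - } and FIRST(-) = { - }.
Both contain -, so the two alternatives are not disjoint — LL(1) conflict.

Yes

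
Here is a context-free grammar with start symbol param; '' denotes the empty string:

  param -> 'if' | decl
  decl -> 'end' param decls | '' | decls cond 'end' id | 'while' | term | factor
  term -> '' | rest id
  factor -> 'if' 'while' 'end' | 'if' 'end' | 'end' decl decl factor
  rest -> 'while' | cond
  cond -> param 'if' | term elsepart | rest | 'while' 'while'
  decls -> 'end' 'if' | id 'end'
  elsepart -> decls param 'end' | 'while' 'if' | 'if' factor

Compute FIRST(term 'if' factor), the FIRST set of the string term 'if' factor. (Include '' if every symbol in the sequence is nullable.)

Add FIRST(term)\{''} = { 'end', 'if', 'while', id }; term is nullable, continue.
'if' is a terminal; add {'if'} and stop.

{ 'end', 'if', 'while', id }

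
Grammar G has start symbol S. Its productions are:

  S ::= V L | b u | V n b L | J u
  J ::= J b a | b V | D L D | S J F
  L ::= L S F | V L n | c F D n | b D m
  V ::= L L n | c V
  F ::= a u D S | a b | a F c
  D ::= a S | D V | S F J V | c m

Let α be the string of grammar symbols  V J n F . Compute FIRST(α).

Add FIRST(V) = { b, c }; V is not nullable, stop.

{ b, c }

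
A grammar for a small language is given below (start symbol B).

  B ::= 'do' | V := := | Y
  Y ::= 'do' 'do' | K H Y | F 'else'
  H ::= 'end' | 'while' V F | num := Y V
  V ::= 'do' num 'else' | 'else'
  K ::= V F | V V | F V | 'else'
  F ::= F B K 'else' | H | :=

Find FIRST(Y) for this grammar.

Y ::= 'do' 'do' contributes {'do'}.
From Y ::= K H Y: add FIRST(K) = { 'do', 'else', 'end', 'while', :=, num }.
From Y ::= F 'else': add FIRST(F) = { 'end', 'while', :=, num }.
Union: FIRST(Y) = { 'do', 'else', 'end', 'while', :=, num }.

{ 'do', 'else', 'end', 'while', :=, num }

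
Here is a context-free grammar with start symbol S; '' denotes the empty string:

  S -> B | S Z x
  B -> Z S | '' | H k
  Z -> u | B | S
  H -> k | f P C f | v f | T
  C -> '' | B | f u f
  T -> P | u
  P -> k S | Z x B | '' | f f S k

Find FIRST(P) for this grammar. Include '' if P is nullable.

{ f, k, u, v, x, '' }

P -> k S contributes {k}.
From P -> Z x B: Z nullable, take FIRST(Z) ∪ {x} = { f, k, u, v, x }.
P -> '' contributes ''.
P -> f f S k contributes {f}.
Union: FIRST(P) = { f, k, u, v, x, '' }.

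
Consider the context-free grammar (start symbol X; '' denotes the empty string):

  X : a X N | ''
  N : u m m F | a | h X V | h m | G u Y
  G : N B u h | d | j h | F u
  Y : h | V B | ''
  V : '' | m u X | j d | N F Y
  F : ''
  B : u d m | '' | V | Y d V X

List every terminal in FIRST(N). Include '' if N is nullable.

N : u m m F contributes {u}.
N : a contributes {a}.
N : h X V contributes {h}.
N : h m contributes {h}.
From N : G u Y: add FIRST(G) = { a, d, h, j, u }.
Union: FIRST(N) = { a, d, h, j, u }.

{ a, d, h, j, u }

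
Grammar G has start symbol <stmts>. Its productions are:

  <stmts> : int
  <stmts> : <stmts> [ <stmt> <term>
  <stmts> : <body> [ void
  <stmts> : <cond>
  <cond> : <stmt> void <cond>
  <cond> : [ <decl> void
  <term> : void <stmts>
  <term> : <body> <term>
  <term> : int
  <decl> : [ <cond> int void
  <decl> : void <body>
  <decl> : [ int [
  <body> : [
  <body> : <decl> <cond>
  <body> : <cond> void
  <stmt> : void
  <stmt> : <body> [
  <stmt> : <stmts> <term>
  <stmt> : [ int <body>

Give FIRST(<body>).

<body> : [ contributes {[}.
From <body> : <decl> <cond>: add FIRST(<decl>) = { [, void }.
From <body> : <cond> void: add FIRST(<cond>) = { [, int, void }.
Union: FIRST(<body>) = { [, int, void }.

{ [, int, void }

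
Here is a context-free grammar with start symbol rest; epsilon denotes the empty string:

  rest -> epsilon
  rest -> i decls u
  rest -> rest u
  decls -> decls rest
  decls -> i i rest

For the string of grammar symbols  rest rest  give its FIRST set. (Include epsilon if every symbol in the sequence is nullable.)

{ i, u, epsilon }

Add FIRST(rest)\{epsilon} = { i, u }; rest is nullable, continue.
Add FIRST(rest)\{epsilon} = { i, u }; rest is nullable, continue.
Every symbol is nullable, so include epsilon.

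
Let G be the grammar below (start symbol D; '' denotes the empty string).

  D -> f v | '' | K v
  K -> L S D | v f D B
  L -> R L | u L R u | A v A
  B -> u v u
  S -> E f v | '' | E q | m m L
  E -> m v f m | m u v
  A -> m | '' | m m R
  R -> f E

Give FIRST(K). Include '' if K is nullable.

From K -> L S D: add FIRST(L) = { f, m, u, v }.
K -> v f D B contributes {v}.
Union: FIRST(K) = { f, m, u, v }.

{ f, m, u, v }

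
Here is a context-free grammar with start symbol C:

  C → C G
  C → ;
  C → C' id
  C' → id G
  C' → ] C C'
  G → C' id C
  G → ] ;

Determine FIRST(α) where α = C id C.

{ ;, ], id }

Add FIRST(C) = { ;, ], id }; C is not nullable, stop.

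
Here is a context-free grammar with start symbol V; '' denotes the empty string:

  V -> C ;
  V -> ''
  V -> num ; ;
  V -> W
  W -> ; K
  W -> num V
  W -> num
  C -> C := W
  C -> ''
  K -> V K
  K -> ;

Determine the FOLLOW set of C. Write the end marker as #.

{ :=, ; }

In V -> C ;: add FIRST(;) = { ; }.
In C -> C := W: add FIRST(:= W) = { := }.
Union: FOLLOW(C) = { :=, ; }.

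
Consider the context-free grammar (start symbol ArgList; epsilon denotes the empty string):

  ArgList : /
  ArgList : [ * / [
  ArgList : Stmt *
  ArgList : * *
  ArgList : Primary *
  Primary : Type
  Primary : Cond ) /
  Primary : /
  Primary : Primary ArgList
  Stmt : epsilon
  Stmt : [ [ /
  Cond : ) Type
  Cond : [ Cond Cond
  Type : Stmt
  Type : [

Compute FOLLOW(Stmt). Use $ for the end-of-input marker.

{ ), *, /, [ }

In ArgList : Stmt *: add FIRST(*) = { * }.
In Type : Stmt: Stmt is at the end, add FOLLOW(Type) = { ), *, /, [ }.
Union: FOLLOW(Stmt) = { ), *, /, [ }.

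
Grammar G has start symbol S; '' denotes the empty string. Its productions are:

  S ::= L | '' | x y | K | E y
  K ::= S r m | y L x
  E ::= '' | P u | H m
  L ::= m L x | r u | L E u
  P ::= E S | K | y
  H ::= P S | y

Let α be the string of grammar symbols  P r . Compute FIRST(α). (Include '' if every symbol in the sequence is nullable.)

Add FIRST(P)\{''} = { m, r, u, x, y }; P is nullable, continue.
r is a terminal; add {r} and stop.

{ m, r, u, x, y }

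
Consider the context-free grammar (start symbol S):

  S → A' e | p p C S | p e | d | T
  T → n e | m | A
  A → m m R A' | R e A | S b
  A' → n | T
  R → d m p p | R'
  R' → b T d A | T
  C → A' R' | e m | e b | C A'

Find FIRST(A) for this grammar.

{ b, d, m, n, p }

A → m m R A' contributes {m}.
From A → R e A: add FIRST(R) = { b, d, m, n, p }.
From A → S b: add FIRST(S) = { b, d, m, n, p }.
Union: FIRST(A) = { b, d, m, n, p }.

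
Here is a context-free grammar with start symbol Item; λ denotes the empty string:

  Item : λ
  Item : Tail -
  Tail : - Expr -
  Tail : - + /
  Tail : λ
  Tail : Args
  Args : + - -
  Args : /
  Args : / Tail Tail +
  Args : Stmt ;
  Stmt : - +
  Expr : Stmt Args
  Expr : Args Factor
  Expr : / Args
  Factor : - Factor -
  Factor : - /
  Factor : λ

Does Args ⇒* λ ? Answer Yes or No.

Nullable nonterminals: Factor, Item, Tail.
No production of Args has an RHS whose symbols are all nullable, so Args is not nullable.

No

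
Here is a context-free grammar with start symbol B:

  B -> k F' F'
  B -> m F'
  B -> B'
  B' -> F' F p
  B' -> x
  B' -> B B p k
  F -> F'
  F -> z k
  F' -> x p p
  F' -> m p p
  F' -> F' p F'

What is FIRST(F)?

From F -> F': add FIRST(F') = { m, x }.
F -> z k contributes {z}.
Union: FIRST(F) = { m, x, z }.

{ m, x, z }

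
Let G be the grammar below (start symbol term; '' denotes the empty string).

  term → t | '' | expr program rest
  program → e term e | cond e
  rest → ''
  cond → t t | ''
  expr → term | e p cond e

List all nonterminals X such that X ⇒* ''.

Directly nullable (have an ''-production): term, rest, cond.
expr → term with every symbol nullable, so expr is nullable.
No other nonterminal has a production whose RHS symbols are all nullable.

{ cond, expr, rest, term }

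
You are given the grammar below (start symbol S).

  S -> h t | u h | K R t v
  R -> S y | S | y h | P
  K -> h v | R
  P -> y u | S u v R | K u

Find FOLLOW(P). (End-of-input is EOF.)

{ h, t, u, y }

In R -> P: P is at the end, add FOLLOW(R) = { h, t, u, y }.
Union: FOLLOW(P) = { h, t, u, y }.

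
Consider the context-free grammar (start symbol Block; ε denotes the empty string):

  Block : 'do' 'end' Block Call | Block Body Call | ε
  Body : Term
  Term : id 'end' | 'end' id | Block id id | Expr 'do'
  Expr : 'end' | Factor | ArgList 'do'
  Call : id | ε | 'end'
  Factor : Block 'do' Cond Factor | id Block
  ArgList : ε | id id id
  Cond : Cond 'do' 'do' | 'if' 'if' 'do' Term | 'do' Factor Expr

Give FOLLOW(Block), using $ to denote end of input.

{ $, 'do', 'end', id }

Block is the start symbol, so $ ∈ FOLLOW(Block).
In Block : 'do' 'end' Block Call: add FIRST(Call)\{ε} = { 'end', id }.
  Since Call is nullable, also add FOLLOW(Block) = { $, 'do', 'end', id }.
In Block : Block Body Call: add FIRST(Body Call) = { 'do', 'end', id }.
In Term : Block id id: add FIRST(id id) = { id }.
In Factor : Block 'do' Cond Factor: add FIRST('do' Cond Factor) = { 'do' }.
In Factor : id Block: Block is at the end, add FOLLOW(Factor) = { 'do', 'end', id }.
Union: FOLLOW(Block) = { $, 'do', 'end', id }.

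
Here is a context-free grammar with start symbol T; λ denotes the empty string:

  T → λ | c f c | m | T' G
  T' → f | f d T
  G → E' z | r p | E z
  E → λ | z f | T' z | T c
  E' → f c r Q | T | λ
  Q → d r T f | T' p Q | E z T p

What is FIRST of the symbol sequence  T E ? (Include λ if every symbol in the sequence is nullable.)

{ c, f, m, z, λ }

Add FIRST(T)\{λ} = { c, f, m }; T is nullable, continue.
Add FIRST(E)\{λ} = { c, f, m, z }; E is nullable, continue.
Every symbol is nullable, so include λ.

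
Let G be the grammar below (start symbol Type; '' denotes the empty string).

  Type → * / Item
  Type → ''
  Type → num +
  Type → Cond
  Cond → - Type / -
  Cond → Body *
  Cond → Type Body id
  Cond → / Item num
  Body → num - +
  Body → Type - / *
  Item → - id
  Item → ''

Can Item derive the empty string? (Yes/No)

Yes

Item has an ''-production, so Item ⇒ ''.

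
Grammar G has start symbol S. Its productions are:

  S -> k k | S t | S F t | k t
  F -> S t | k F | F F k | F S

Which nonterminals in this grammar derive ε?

No nonterminal has an empty production or an RHS whose symbols are all nullable.

{ } (none)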